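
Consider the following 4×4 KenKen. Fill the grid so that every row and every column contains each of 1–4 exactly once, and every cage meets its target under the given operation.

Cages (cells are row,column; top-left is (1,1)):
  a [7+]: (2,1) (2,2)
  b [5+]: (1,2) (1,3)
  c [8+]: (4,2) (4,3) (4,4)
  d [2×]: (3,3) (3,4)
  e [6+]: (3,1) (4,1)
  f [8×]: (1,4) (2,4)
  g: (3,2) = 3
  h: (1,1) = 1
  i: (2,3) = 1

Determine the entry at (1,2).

Cage h is given, leaving (1,1) = 1.
I is a freebie; hence (2,3) = 1.
Cage g is a single given cell, leaving (3,2) = 3.
Column 3 already has 1, leaving (3,3) = 2.
Row 3 already has 2, which forces (3,4) = 1.
The two cells of cage b must have sum 5, which forces (1,2) = 2.
Cage b's pair has sum 5, which forces (1,3) = 3.
2 is placed in row 1, which forces (1,4) = 4.
Cage a needs two cells with sum 7, which forces (2,1) = 3.
Column 2 already has 3, which forces (2,2) = 4.
4 is placed in column 4, which forces (2,4) = 2.
Row 3 already has 2; hence (3,1) = 4.
The two cells of cage e must have sum 6; hence (4,1) = 2.
Cage c has sum 8, leaving (4,2) = 1.
3 is placed in column 3, so (4,3) = 4.
4 is placed in column 4, which forces (4,4) = 3.
Completed grid: 1 2 3 4 / 3 4 1 2 / 4 3 2 1 / 2 1 4 3.

2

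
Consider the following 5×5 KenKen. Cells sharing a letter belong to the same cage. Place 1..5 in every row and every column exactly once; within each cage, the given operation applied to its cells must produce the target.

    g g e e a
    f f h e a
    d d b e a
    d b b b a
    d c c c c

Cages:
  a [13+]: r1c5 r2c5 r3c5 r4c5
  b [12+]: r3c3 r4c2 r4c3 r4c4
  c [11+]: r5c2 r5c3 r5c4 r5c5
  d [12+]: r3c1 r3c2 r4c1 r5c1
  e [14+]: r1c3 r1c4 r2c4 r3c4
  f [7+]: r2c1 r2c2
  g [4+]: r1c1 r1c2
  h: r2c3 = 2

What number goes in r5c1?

4

Cage h is a single given cell, so r2c3 = 2.
In row 1, 2 can only go at r1c4, so r1c4 = 2.
In row 2, 1 can only go at r2c5, so r2c5 = 1.
In row 2, 5 can only go at r2c4, so r2c4 = 5.
The only place for 5 in row 1 is r1c5.
Row 1 needs a 4, and only r1c3 is open for it.
Cage e has sum 14, leaving r3c4 = 3.
3 is placed in row 3, which forces r3c5 = 4.
Column 5 now contains 4; hence r4c5 = 3.
Column 4 now contains 3, leaving r5c4 = 1.
3 is placed in column 5, so r5c5 = 2.
The 4 cells of cage b must have sum 12; hence r4c2 = 2.
Column 4 now contains 1, leaving r4c4 = 4.
The 4 cells of cage d must have sum 12, which forces r3c1 = 2.
Cage d needs sum 12, leaving r5c1 = 4.
4 is placed in column 1; hence r2c1 = 3.
Cage f needs two cells with sum 7, leaving r2c2 = 4.
3 is placed in column 1, so r1c1 = 1.
The two cells of cage g must have sum 4; hence r1c2 = 3.
1 is placed in column 1, so r4c1 = 5.
Row 4 now contains 5, so r4c3 = 1.
Column 2 already has 3, leaving r5c2 = 5.
5 is placed in row 5, which forces r5c3 = 3.
5 is placed in column 2, leaving r3c2 = 1.
Column 3 already has 1, so r3c3 = 5.
The full grid is 1 3 4 2 5 / 3 4 2 5 1 / 2 1 5 3 4 / 5 2 1 4 3 / 4 5 3 1 2.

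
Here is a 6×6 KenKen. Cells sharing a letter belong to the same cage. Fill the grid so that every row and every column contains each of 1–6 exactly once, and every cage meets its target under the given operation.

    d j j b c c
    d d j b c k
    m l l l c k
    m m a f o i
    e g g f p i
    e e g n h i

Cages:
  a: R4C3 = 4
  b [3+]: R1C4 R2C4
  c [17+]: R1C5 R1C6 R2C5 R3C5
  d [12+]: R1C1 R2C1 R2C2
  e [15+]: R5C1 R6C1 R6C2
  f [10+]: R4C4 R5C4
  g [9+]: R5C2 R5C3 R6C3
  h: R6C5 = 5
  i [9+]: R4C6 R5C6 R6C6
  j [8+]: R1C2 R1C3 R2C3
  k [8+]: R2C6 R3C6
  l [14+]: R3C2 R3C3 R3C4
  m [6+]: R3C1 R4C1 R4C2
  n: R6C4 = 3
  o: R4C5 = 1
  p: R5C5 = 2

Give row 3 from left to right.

Cage a is a single given cell, so R4C3 = 4.
4 is placed in row 4, leaving R4C4 = 6.
O is a freebie, leaving R4C5 = 1.
Column 4 already has 6; hence R5C4 = 4.
P is a freebie; hence R5C5 = 2.
Cage n is given, so R6C4 = 3.
Cage h is a single given cell, leaving R6C5 = 5.
Cage c needs sum 17; hence R1C6 = 4.
The 3 cells of cage m must have sum 6, which forces R3C1 = 1.
Column 4 now contains 3; hence R3C4 = 5.
Cage e has sum 15, leaving R5C1 = 5.
Cage g has sum 9, which forces R6C3 = 2.
In row 1, 5 can only go at R1C3, so R1C3 = 5.
Cage j has sum 8; hence R1C2 = 2.
Row 1 already has 2, so R1C4 = 1.
Column 3 now contains 5, leaving R2C3 = 1.
Column 4 now contains 1; hence R2C4 = 2.
Column 2 now contains 2; hence R4C2 = 3.
1 is placed in column 3, which forces R5C3 = 6.
The 3 cells of cage d must have sum 12; hence R1C1 = 3.
Row 1 now contains 3; hence R1C5 = 6.
Cage d needs sum 12, which forces R2C1 = 4.
Cage d needs sum 12, so R2C2 = 5.
Row 2 already has 4, which forces R2C5 = 3.
Row 2 already has 5, which forces R2C6 = 6.
Column 2 now contains 3, which forces R3C2 = 6.
6 is placed in column 3; hence R3C3 = 3.
Column 5 already has 3, leaving R3C5 = 4.
Row 3 already has 3, so R3C6 = 2.
3 is placed in row 4, so R4C1 = 2.
Column 6 now contains 2, leaving R4C6 = 5.
Row 5 already has 6, which forces R5C2 = 1.
Row 5 already has 1, leaving R5C6 = 3.
Column 1 already has 4, which forces R6C1 = 6.
Column 2 already has 6; hence R6C2 = 4.
6 is placed in column 6, leaving R6C6 = 1.
The full grid is 3 2 5 1 6 4 / 4 5 1 2 3 6 / 1 6 3 5 4 2 / 2 3 4 6 1 5 / 5 1 6 4 2 3 / 6 4 2 3 5 1.

1 6 3 5 4 2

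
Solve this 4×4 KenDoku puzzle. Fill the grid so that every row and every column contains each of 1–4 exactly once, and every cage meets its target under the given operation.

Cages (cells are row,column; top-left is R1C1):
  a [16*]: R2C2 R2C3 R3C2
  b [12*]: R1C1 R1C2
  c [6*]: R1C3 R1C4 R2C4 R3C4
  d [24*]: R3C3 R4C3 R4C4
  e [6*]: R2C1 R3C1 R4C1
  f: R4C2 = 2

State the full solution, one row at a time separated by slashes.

Cage c has product 6, leaving R1C3 = 1.
F is a freebie, leaving R4C2 = 2.
Cage a needs product 16; hence R2C2 = 1.
Cage a needs product 16, so R2C3 = 4.
Column 2 now contains 2, so R3C2 = 4.
Cage d needs product 24, so R3C3 = 2.
4 is placed in column 3, which forces R4C3 = 3.
Row 4 already has 3; hence R4C4 = 4.
The two cells of cage b must have product 12, leaving R1C1 = 4.
Column 2 now contains 4, leaving R1C2 = 3.
Row 1 now contains 3, leaving R1C4 = 2.
Cage e has product 6; hence R2C1 = 2.
Column 4 now contains 2, so R2C4 = 3.
Cage e has product 6, which forces R3C1 = 3.
The 4 cells of cage c must have product 6, which forces R3C4 = 1.
Row 4 already has 3, so R4C1 = 1.

4 3 1 2 / 2 1 4 3 / 3 4 2 1 / 1 2 3 4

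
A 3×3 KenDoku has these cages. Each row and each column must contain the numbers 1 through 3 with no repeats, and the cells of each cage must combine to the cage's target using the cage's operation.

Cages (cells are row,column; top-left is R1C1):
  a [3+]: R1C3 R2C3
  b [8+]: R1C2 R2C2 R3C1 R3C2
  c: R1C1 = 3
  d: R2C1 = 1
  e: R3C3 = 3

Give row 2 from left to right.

Cage c is a single given cell; hence R1C1 = 3.
Cage d is a single given cell; hence R2C1 = 1.
Row 2 now contains 1, so R2C3 = 2.
The 4 cells of cage b must have sum 8, so R3C1 = 2.
Cage e is given, so R3C3 = 3.
Cage b needs sum 8; hence R1C2 = 2.
Column 3 already has 2, which forces R1C3 = 1.
Row 2 already has 2, so R2C2 = 3.
3 is placed in row 3; hence R3C2 = 1.
The full grid is 3 2 1 / 1 3 2 / 2 1 3.

1 3 2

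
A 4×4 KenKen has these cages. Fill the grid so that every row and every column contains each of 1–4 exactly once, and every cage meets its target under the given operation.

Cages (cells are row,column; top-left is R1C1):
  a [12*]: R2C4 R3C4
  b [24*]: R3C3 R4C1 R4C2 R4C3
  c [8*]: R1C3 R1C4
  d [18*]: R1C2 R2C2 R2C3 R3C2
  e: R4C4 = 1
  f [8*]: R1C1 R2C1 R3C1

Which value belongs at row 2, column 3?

The 4 cells of cage d must have product 18, leaving R2C3 = 3.
Row 2 now contains 3, so R2C4 = 4.
4 is placed in column 4; hence R3C4 = 3.
Cage e is given, so R4C4 = 1.
Cage d needs product 18, which forces R1C2 = 3.
The two cells of cage c must have product 8, so R1C3 = 4.
4 is placed in column 4, so R1C4 = 2.
Cage b needs product 24, so R3C3 = 1.
Column 3 already has 4, which forces R4C3 = 2.
Row 1 now contains 2, leaving R1C1 = 1.
Cage f has product 8; hence R2C1 = 2.
The 4 cells of cage d must have product 18, which forces R2C2 = 1.
Cage f needs product 8, so R3C1 = 4.
Row 3 already has 1, which forces R3C2 = 2.
Cage b needs product 24; hence R4C1 = 3.
Row 4 now contains 2; hence R4C2 = 4.
Completed grid: 1 3 4 2 / 2 1 3 4 / 4 2 1 3 / 3 4 2 1.

3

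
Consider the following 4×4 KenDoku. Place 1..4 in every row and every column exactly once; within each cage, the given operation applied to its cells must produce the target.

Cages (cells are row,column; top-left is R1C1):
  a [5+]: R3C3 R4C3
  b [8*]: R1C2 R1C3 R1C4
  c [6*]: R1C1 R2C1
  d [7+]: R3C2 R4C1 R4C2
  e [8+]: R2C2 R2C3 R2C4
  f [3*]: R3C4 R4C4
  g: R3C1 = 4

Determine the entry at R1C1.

G is a freebie; hence R3C1 = 4.
In row 1, 3 can only go at R1C1, so R1C1 = 3.
3 is placed in column 1, leaving R2C1 = 2.
Column 1 now contains 2; hence R4C1 = 1.
Row 4 already has 1, so R4C4 = 3.
The 3 cells of cage d must have sum 7, so R3C2 = 2.
3 is placed in column 4; hence R3C4 = 1.
Row 4 now contains 3, so R4C2 = 4.
Row 4 already has 4; hence R4C3 = 2.
4 is placed in column 2; hence R1C2 = 1.
Cage b needs product 8, so R1C3 = 4.
Cage b needs product 8, leaving R1C4 = 2.
Column 2 already has 1, so R2C2 = 3.
3 is placed in row 2; hence R2C3 = 1.
Column 4 now contains 1; hence R2C4 = 4.
Row 3 already has 1, which forces R3C3 = 3.
Completed grid: 3 1 4 2 / 2 3 1 4 / 4 2 3 1 / 1 4 2 3.

3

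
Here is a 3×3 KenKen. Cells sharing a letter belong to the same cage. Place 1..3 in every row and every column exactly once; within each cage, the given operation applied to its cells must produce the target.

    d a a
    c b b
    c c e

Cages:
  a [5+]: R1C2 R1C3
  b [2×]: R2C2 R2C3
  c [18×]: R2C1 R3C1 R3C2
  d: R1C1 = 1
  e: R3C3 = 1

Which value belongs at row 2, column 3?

2

D is a freebie, leaving R1C1 = 1.
The 3 cells of cage c must have product 18; hence R2C1 = 3.
The 3 cells of cage c must have product 18, which forces R3C1 = 2.
The 3 cells of cage c must have product 18; hence R3C2 = 3.
Cage e is given, which forces R3C3 = 1.
3 is placed in column 2; hence R1C2 = 2.
The two cells of cage a must have sum 5, which forces R1C3 = 3.
The two cells of cage b must have product 2, so R2C2 = 1.
Column 3 already has 1, so R2C3 = 2.
The full grid is 1 2 3 / 3 1 2 / 2 3 1.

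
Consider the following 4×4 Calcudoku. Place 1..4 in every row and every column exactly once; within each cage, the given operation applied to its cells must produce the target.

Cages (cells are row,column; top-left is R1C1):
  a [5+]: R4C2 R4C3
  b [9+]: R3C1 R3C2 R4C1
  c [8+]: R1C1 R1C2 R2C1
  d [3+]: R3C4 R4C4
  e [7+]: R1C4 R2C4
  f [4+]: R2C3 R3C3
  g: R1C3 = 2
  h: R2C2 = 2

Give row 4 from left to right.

Cage g is given; hence R1C3 = 2.
H is a freebie, leaving R2C2 = 2.
Row 4 needs a 3, and only R4C1 is open for it.
Cage c needs sum 8, which forces R1C2 = 3.
Row 1 already has 3; hence R1C4 = 4.
Column 4 now contains 4, which forces R2C4 = 3.
Cage b needs sum 9, which forces R3C1 = 2.
Cage b needs sum 9; hence R3C2 = 4.
Row 3 already has 2, so R3C4 = 1.
Column 2 now contains 4, leaving R4C2 = 1.
Row 4 now contains 1, which forces R4C3 = 4.
Column 4 now contains 1, so R4C4 = 2.
4 is placed in row 1, which forces R1C1 = 1.
Cage c needs sum 8, leaving R2C1 = 4.
Row 2 now contains 3; hence R2C3 = 1.
1 is placed in row 3; hence R3C3 = 3.
Filled in: 1 3 2 4 / 4 2 1 3 / 2 4 3 1 / 3 1 4 2.

3 1 4 2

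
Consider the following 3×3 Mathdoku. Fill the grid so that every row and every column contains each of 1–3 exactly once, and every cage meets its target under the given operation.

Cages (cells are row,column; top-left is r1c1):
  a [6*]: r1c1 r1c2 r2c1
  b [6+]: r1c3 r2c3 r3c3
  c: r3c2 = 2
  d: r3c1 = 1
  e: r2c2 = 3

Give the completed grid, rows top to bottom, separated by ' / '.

Cage e is a single given cell, which forces r2c2 = 3.
Cage d is a single given cell, leaving r3c1 = 1.
Cage c is a single given cell, leaving r3c2 = 2.
Row 3 now contains 2, leaving r3c3 = 3.
The 3 cells of cage a must have product 6, so r1c1 = 3.
Column 2 already has 2, leaving r1c2 = 1.
Row 1 already has 1, so r1c3 = 2.
1 is placed in column 1; hence r2c1 = 2.
Column 3 already has 2, leaving r2c3 = 1.

3 1 2 / 2 3 1 / 1 2 3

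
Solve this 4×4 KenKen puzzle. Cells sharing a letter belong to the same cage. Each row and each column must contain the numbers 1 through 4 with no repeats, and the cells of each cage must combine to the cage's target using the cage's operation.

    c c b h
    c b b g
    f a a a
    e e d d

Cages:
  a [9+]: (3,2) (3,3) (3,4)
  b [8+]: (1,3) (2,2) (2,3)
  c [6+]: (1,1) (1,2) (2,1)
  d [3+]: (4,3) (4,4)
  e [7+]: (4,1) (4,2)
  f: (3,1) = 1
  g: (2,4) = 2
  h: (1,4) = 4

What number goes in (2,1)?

Cage h is a single given cell, so (1,4) = 4.
G is a freebie, which forces (2,4) = 2.
Cage f is given, leaving (3,1) = 1.
Column 4 already has 2, which forces (3,4) = 3.
Column 4 already has 2, leaving (4,4) = 1.
Cage c has sum 6, which forces (1,1) = 2.
Cage c needs sum 6, so (1,2) = 1.
1 is placed in row 1, which forces (1,3) = 3.
Column 1 now contains 1, so (2,1) = 3.
Row 2 now contains 3; hence (2,2) = 4.
Row 2 now contains 4, so (2,3) = 1.
4 is placed in column 2, which forces (3,2) = 2.
2 is placed in row 3, which forces (3,3) = 4.
Column 1 now contains 3, which forces (4,1) = 4.
4 is placed in column 2; hence (4,2) = 3.
1 is placed in row 4, so (4,3) = 2.
Filled in: 2 1 3 4 / 3 4 1 2 / 1 2 4 3 / 4 3 2 1.

3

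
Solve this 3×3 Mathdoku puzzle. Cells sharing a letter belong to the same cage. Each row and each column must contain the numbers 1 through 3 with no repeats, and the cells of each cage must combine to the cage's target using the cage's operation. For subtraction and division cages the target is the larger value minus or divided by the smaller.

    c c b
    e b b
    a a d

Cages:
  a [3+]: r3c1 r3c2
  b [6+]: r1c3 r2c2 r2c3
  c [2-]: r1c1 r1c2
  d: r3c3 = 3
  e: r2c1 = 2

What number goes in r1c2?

1

Cage e is a single given cell, leaving r2c1 = 2.
2 is placed in column 1, so r3c1 = 1.
Row 3 already has 1, leaving r3c2 = 2.
Cage d is given, leaving r3c3 = 3.
Column 1 now contains 1, which forces r1c1 = 3.
Cage c's pair has difference 2, which forces r1c2 = 1.
Cage b needs sum 6; hence r1c3 = 2.
Cage b needs sum 6, so r2c2 = 3.
Column 3 already has 3, which forces r2c3 = 1.
Filled in: 3 1 2 / 2 3 1 / 1 2 3.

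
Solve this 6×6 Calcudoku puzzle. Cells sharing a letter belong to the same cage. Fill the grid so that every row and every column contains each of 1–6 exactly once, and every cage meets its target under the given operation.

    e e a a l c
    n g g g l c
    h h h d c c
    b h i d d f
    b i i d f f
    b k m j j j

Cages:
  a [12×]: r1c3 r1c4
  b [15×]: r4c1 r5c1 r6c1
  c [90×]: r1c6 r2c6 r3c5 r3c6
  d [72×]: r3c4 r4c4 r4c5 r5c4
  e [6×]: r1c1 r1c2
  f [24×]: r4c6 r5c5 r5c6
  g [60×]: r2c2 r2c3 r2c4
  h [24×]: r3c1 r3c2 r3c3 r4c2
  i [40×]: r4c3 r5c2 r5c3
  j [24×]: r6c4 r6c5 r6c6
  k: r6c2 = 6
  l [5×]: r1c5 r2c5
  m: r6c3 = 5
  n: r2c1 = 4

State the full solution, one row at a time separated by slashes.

6 1 3 4 5 2 / 4 2 6 5 1 3 / 2 4 1 6 3 5 / 5 3 4 2 6 1 / 3 5 2 1 4 6 / 1 6 5 3 2 4

Cage n is a single given cell, so r2c1 = 4.
Cage k is a single given cell, leaving r6c2 = 6.
M is a freebie, which forces r6c3 = 5.
Cage i needs product 40; hence r5c2 = 5.
Column 2 now contains 5; hence r2c2 = 2.
Cage g has product 60, so r2c3 = 6.
The 3 cells of cage g must have product 60, so r2c4 = 5.
5 is placed in row 2, so r2c5 = 1.
Row 2 already has 1, leaving r2c6 = 3.
Cage b has product 15, which forces r4c1 = 5.
1 is placed in column 5; hence r1c5 = 5.
The 4 cells of cage c must have product 90, leaving r3c6 = 5.
In row 6, 1 can only go at r6c1, so r6c1 = 1.
Column 1 already has 1, so r5c1 = 3.
The only place for 1 in column 3 is r3c3.
In column 3, 3 can only go at r1c3, so r1c3 = 3.
The two cells of cage e must have product 6, which forces r1c1 = 6.
3 is placed in row 1, so r1c2 = 1.
Cage a needs two cells with product 12; hence r1c4 = 4.
Row 1 now contains 1; hence r1c6 = 2.
6 is placed in column 1, leaving r3c1 = 2.
Column 6 already has 2, so r6c6 = 4.
Cage c needs product 90, leaving r3c5 = 3.
Cage f has product 24; hence r5c5 = 4.
Column 5 already has 3, leaving r6c5 = 2.
Row 3 now contains 3, which forces r3c2 = 4.
Row 3 now contains 3, so r3c4 = 6.
The 4 cells of cage h must have product 24, leaving r4c2 = 3.
Cage i has product 40, which forces r4c3 = 4.
Column 5 already has 2; hence r4c5 = 6.
6 is placed in row 4, so r4c6 = 1.
Row 5 already has 4; hence r5c3 = 2.
2 is placed in row 5, so r5c4 = 1.
1 is placed in column 6, leaving r5c6 = 6.
2 is placed in row 6, leaving r6c4 = 3.
Row 4 already has 1, so r4c4 = 2.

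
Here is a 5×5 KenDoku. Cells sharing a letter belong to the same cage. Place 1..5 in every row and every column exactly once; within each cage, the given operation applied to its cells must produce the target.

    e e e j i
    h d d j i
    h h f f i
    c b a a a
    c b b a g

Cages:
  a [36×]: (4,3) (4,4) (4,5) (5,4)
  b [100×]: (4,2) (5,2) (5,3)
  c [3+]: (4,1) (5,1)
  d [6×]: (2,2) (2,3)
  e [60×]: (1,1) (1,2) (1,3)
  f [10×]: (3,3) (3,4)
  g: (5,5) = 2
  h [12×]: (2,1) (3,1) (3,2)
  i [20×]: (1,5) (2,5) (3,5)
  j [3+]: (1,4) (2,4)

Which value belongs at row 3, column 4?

5

Cage b has product 100, so (4,2) = 5.
Cage b needs product 100; hence (5,2) = 4.
Cage b has product 100, which forces (5,3) = 5.
Cage a needs product 36, leaving (5,4) = 3.
Cage g is a single given cell, leaving (5,5) = 2.
The 3 cells of cage e must have product 60, so (1,1) = 5.
Column 2 already has 4; hence (1,2) = 3.
Cage e needs product 60, leaving (1,3) = 4.
Row 1 already has 4, which forces (1,5) = 1.
Column 2 already has 3, leaving (2,2) = 2.
2 is placed in row 2; hence (2,3) = 3.
2 is placed in row 2; hence (2,4) = 1.
Column 2 now contains 2, so (3,2) = 1.
Column 3 now contains 5, so (3,3) = 2.
Cage f needs two cells with product 10, leaving (3,4) = 5.
5 is placed in row 3, leaving (3,5) = 4.
The two cells of cage c must have sum 3, so (4,1) = 2.
Column 3 already has 3, which forces (4,3) = 1.
1 is placed in column 4, which forces (4,4) = 4.
Column 5 now contains 4, leaving (4,5) = 3.
Row 5 now contains 2, which forces (5,1) = 1.
Row 1 now contains 1, leaving (1,4) = 2.
Row 2 now contains 1, which forces (2,1) = 4.
Column 5 now contains 4, which forces (2,5) = 5.
Row 3 already has 4, so (3,1) = 3.
Completed grid: 5 3 4 2 1 / 4 2 3 1 5 / 3 1 2 5 4 / 2 5 1 4 3 / 1 4 5 3 2.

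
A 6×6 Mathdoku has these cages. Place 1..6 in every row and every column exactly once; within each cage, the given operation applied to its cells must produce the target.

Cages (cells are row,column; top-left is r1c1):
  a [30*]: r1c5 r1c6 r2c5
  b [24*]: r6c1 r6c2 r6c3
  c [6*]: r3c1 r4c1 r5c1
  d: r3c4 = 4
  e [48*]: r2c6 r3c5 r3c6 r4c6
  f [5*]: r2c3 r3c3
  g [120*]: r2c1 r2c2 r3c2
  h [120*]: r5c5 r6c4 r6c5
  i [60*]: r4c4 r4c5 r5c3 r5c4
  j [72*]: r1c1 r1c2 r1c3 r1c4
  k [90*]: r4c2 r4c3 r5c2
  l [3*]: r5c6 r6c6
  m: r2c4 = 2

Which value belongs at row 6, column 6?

Cage m is a single given cell, so r2c4 = 2.
Cage d is given, leaving r3c4 = 4.
The only place for 3 in row 2 is r2c5.
Column 1 needs a 5, and only r2c1 is open for it.
The 3 cells of cage g must have product 120, so r2c2 = 4.
5 is placed in row 2, which forces r2c3 = 1.
1 is placed in row 2, so r2c6 = 6.
Cage g needs product 120, so r3c2 = 6.
Cage f's pair has product 5, which forces r3c3 = 5.
Cage k has product 90, which forces r4c3 = 6.
Cage e needs product 48, leaving r4c6 = 4.
In row 3, 3 can only go at r3c1, so r3c1 = 3.
Column 2 needs a 2, and only r6c2 is open for it.
Cage b needs product 24, so r6c1 = 4.
Cage b needs product 24, so r6c3 = 3.
Row 6 now contains 3, which forces r6c6 = 1.
Column 3 already has 3, leaving r1c3 = 4.
Cage e has product 48, which forces r3c5 = 1.
Column 6 now contains 1, which forces r3c6 = 2.
4 is placed in column 3; hence r5c3 = 2.
The 3 cells of cage h must have product 120, leaving r5c5 = 4.
Column 6 now contains 1, so r5c6 = 3.
Cage a needs product 30; hence r1c5 = 2.
2 is placed in column 6, leaving r1c6 = 5.
Cage c has product 6, which forces r4c1 = 2.
Cage k has product 90, so r4c2 = 3.
Row 4 now contains 3, which forces r4c4 = 1.
Column 5 already has 2, leaving r4c5 = 5.
2 is placed in row 5, leaving r5c1 = 1.
Row 5 now contains 3, so r5c2 = 5.
Row 5 already has 5, which forces r5c4 = 6.
Column 4 now contains 6, so r6c4 = 5.
5 is placed in column 5, which forces r6c5 = 6.
1 is placed in column 1, so r1c1 = 6.
Column 2 now contains 3, so r1c2 = 1.
Column 4 now contains 6, so r1c4 = 3.
Filled in: 6 1 4 3 2 5 / 5 4 1 2 3 6 / 3 6 5 4 1 2 / 2 3 6 1 5 4 / 1 5 2 6 4 3 / 4 2 3 5 6 1.

1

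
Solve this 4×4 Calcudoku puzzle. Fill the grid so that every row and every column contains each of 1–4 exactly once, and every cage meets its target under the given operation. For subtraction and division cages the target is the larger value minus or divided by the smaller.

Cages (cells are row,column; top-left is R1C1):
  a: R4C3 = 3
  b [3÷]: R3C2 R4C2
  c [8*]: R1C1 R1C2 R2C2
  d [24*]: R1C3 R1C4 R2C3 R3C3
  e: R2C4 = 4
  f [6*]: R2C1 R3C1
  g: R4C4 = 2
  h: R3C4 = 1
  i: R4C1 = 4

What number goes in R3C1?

Cage e is a single given cell, which forces R2C4 = 4.
H is a freebie, leaving R3C4 = 1.
I is a freebie, leaving R4C1 = 4.
Cage a is given, which forces R4C3 = 3.
Cage g is given, so R4C4 = 2.
The 3 cells of cage c must have product 8, which forces R1C2 = 4.
Column 4 already has 2; hence R1C4 = 3.
Row 3 now contains 1; hence R3C2 = 3.
3 is placed in row 4, leaving R4C2 = 1.
Cage c needs product 8; hence R1C1 = 1.
Row 1 already has 1; hence R1C3 = 2.
Cage f's pair has product 6; hence R2C1 = 3.
Column 2 now contains 1, so R2C2 = 2.
Column 3 now contains 2; hence R2C3 = 1.
Row 3 now contains 3, so R3C1 = 2.
Cage d needs product 24, so R3C3 = 4.
Completed grid: 1 4 2 3 / 3 2 1 4 / 2 3 4 1 / 4 1 3 2.

2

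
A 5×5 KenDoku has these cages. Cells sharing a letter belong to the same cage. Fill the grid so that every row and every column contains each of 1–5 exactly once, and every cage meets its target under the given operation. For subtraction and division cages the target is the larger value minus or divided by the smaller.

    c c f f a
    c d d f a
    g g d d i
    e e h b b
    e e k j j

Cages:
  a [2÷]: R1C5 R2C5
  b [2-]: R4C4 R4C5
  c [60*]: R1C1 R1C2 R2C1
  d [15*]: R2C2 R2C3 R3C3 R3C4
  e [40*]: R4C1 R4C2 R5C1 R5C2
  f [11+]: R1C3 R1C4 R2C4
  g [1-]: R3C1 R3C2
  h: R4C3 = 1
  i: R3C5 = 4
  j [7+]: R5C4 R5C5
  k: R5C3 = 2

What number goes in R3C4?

I is a freebie, leaving R3C5 = 4.
Cage h is given, leaving R4C3 = 1.
K is a freebie, which forces R5C3 = 2.
The 4 cells of cage d must have product 15, which forces R2C2 = 1.
Row 2 already has 1, leaving R2C5 = 2.
Cage d has product 15, which forces R3C4 = 1.
Cage j needs two cells with sum 7, leaving R5C4 = 4.
Cage j needs two cells with sum 7, leaving R5C5 = 3.
2 is placed in column 5; hence R1C5 = 1.
Cage b's pair has difference 2; hence R4C4 = 3.
Column 5 now contains 3, which forces R4C5 = 5.
Cage e needs product 40, leaving R5C1 = 1.
4 is placed in row 5, leaving R5C2 = 5.
The 3 cells of cage f must have sum 11, leaving R1C3 = 4.
Cage f needs sum 11, leaving R1C4 = 2.
Column 4 now contains 3, leaving R2C4 = 5.
Cage c needs product 60; hence R1C1 = 5.
Row 1 now contains 4, which forces R1C2 = 3.
Cage c needs product 60; hence R2C1 = 4.
Row 2 already has 5, leaving R2C3 = 3.
Column 2 now contains 3, which forces R3C2 = 2.
Cage d has product 15, leaving R3C3 = 5.
Column 1 now contains 4, leaving R4C1 = 2.
Column 2 now contains 2, leaving R4C2 = 4.
Row 3 now contains 2, leaving R3C1 = 3.
Completed grid: 5 3 4 2 1 / 4 1 3 5 2 / 3 2 5 1 4 / 2 4 1 3 5 / 1 5 2 4 3.

1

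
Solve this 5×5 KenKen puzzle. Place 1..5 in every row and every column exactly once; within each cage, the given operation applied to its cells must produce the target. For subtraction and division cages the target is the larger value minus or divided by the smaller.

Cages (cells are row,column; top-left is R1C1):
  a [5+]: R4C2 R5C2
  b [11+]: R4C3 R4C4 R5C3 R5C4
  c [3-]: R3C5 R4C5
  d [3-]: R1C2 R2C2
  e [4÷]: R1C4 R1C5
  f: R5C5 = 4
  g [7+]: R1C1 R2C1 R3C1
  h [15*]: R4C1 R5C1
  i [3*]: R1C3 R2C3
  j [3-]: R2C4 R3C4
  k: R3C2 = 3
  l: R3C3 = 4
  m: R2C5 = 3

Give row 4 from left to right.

3 4 5 1 2

M is a freebie, which forces R2C5 = 3.
Cage k is a single given cell; hence R3C2 = 3.
L is a freebie, which forces R3C3 = 4.
Cage f is a single given cell; hence R5C5 = 4.
The two cells of cage i must have product 3, leaving R1C3 = 3.
The two cells of cage e must have quotient 4, which forces R1C4 = 4.
Column 5 already has 4; hence R1C5 = 1.
Row 2 now contains 3, leaving R2C3 = 1.
Cage a's pair has sum 5, so R4C2 = 4.
Cage a's pair has sum 5; hence R5C2 = 1.
Row 1 now contains 1, leaving R1C1 = 2.
Row 1 now contains 2, so R1C2 = 5.
Cage g has sum 7, so R2C1 = 4.
Column 2 now contains 5, leaving R2C2 = 2.
2 is placed in row 2, which forces R2C4 = 5.
Cage g needs sum 7, leaving R3C1 = 1.
Column 4 already has 5, leaving R3C4 = 2.
2 is placed in row 3, so R3C5 = 5.
Cage b needs sum 11, leaving R4C4 = 1.
5 is placed in column 5, which forces R4C5 = 2.
Cage b has sum 11, which forces R5C4 = 3.
Cage h's pair has product 15, leaving R4C1 = 3.
2 is placed in row 4, so R4C3 = 5.
3 is placed in row 5, which forces R5C1 = 5.
Cage b needs sum 11; hence R5C3 = 2.
The full grid is 2 5 3 4 1 / 4 2 1 5 3 / 1 3 4 2 5 / 3 4 5 1 2 / 5 1 2 3 4.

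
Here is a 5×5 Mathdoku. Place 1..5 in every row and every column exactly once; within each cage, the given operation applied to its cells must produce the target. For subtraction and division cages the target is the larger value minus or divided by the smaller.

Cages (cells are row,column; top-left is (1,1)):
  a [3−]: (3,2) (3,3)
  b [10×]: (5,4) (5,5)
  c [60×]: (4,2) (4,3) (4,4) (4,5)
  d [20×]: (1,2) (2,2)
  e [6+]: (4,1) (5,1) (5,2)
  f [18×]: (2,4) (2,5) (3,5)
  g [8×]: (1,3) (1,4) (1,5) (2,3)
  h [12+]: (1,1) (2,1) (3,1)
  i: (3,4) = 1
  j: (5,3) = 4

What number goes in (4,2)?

The 4 cells of cage g must have product 8, leaving (2,3) = 1.
Cage f has product 18, leaving (2,4) = 3.
Cage f has product 18, so (2,5) = 2.
I is a freebie, leaving (3,4) = 1.
The 3 cells of cage f must have product 18, which forces (3,5) = 3.
Cage j is given, which forces (5,3) = 4.
Column 5 already has 2; hence (5,5) = 5.
Cage h needs sum 12, which forces (1,1) = 3.
Column 3 already has 4, which forces (1,3) = 2.
Cage g has product 8; hence (1,4) = 4.
Cage g needs product 8; hence (1,5) = 1.
Column 3 now contains 2; hence (3,3) = 5.
Column 3 now contains 5, leaving (4,3) = 3.
Column 4 now contains 4, which forces (4,4) = 5.
Column 5 already has 1; hence (4,5) = 4.
Row 5 now contains 5, so (5,4) = 2.
Row 1 now contains 4; hence (1,2) = 5.
Cage h needs sum 12; hence (2,1) = 5.
Cage d's pair has product 20, so (2,2) = 4.
5 is placed in row 3, which forces (3,1) = 4.
5 is placed in row 3, leaving (3,2) = 2.
Cage e has sum 6, leaving (4,1) = 2.
Row 4 now contains 4, leaving (4,2) = 1.
Row 5 now contains 2, which forces (5,1) = 1.
The 3 cells of cage e must have sum 6; hence (5,2) = 3.
Completed grid: 3 5 2 4 1 / 5 4 1 3 2 / 4 2 5 1 3 / 2 1 3 5 4 / 1 3 4 2 5.

1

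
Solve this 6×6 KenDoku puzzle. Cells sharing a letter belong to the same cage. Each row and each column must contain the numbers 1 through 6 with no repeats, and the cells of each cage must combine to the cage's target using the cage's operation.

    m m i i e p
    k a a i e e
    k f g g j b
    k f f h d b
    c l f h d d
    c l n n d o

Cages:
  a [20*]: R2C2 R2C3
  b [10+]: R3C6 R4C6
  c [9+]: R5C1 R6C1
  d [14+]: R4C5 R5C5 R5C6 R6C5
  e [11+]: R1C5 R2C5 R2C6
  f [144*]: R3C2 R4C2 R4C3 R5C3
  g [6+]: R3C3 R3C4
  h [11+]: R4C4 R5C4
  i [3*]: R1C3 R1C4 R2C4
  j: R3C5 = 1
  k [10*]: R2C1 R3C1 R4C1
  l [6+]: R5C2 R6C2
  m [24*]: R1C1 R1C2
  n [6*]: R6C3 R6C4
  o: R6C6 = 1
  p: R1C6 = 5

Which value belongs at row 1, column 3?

The 3 cells of cage i must have product 3, so R1C3 = 1.
Cage i needs product 3, so R1C4 = 3.
Cage p is given; hence R1C6 = 5.
The 3 cells of cage i must have product 3, leaving R2C4 = 1.
Cage j is a single given cell; hence R3C5 = 1.
Cage o is given, which forces R6C6 = 1.
Cage k has product 10, leaving R4C1 = 1.
The two cells of cage n must have product 6; hence R6C3 = 3.
Cage n's pair has product 6, leaving R6C4 = 2.
Cage g's pair has sum 6; hence R3C3 = 2.
2 is placed in column 4, so R3C4 = 4.
Row 3 already has 4, leaving R3C6 = 6.
Column 6 now contains 6, which forces R4C6 = 4.
Cage k has product 10, so R2C1 = 2.
Row 2 now contains 2, so R2C6 = 3.
2 is placed in row 3, which forces R3C1 = 5.
Row 3 already has 6, leaving R3C2 = 3.
Cage f needs product 144, so R4C2 = 2.
4 is placed in row 4, so R4C3 = 6.
Row 4 already has 6, so R4C4 = 5.
Row 4 already has 5, which forces R4C5 = 3.
2 is placed in column 2, leaving R5C2 = 1.
Cage f needs product 144, so R5C3 = 4.
5 is placed in column 4; hence R5C4 = 6.
3 is placed in column 6; hence R5C6 = 2.
The 3 cells of cage e must have sum 11; hence R1C5 = 2.
Cage a's pair has product 20; hence R2C2 = 4.
4 is placed in column 3, so R2C3 = 5.
Cage e needs sum 11, which forces R2C5 = 6.
Row 5 now contains 4, which forces R5C1 = 3.
Row 5 now contains 2, leaving R5C5 = 5.
The two cells of cage c must have sum 9, so R6C1 = 6.
Cage l's pair has sum 6, which forces R6C2 = 5.
The 4 cells of cage d must have sum 14, so R6C5 = 4.
6 is placed in column 1, which forces R1C1 = 4.
Column 2 now contains 4, so R1C2 = 6.
Completed grid: 4 6 1 3 2 5 / 2 4 5 1 6 3 / 5 3 2 4 1 6 / 1 2 6 5 3 4 / 3 1 4 6 5 2 / 6 5 3 2 4 1.

1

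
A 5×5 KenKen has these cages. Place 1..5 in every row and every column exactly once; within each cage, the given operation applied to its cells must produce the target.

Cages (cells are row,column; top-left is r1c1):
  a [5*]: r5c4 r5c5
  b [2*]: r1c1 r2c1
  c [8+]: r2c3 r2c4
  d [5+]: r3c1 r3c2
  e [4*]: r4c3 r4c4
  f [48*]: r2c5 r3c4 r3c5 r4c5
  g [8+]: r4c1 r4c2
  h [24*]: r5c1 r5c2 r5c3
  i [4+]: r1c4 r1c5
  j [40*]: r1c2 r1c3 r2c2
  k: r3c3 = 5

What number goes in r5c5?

5

Cage k is given, so r3c3 = 5.
Column 3 now contains 5, so r2c3 = 3.
Cage c needs two cells with sum 8, which forces r2c4 = 5.
Column 4 now contains 5, which forces r5c4 = 1.
Row 5 now contains 1; hence r5c5 = 5.
The 3 cells of cage j must have product 40; hence r1c2 = 5.
Column 4 already has 1, which forces r1c4 = 3.
Cage i needs two cells with sum 4, so r1c5 = 1.
Column 2 now contains 5, which forces r4c2 = 3.
Cage e's pair has product 4, so r4c3 = 1.
Column 4 already has 1, so r4c4 = 4.
4 is placed in row 4; hence r4c5 = 2.
1 is placed in row 1, so r1c1 = 2.
2 is placed in row 1, leaving r1c3 = 4.
Cage b's pair has product 2; hence r2c1 = 1.
2 is placed in column 5, so r2c5 = 4.
4 is placed in column 4, leaving r3c4 = 2.
Cage f needs product 48, which forces r3c5 = 3.
Row 4 now contains 3, so r4c1 = 5.
Cage h has product 24; hence r5c1 = 3.
Column 3 already has 4, so r5c3 = 2.
Row 2 already has 4, leaving r2c2 = 2.
Row 3 now contains 3, which forces r3c1 = 4.
Cage d needs two cells with sum 5; hence r3c2 = 1.
Row 5 now contains 2; hence r5c2 = 4.
The full grid is 2 5 4 3 1 / 1 2 3 5 4 / 4 1 5 2 3 / 5 3 1 4 2 / 3 4 2 1 5.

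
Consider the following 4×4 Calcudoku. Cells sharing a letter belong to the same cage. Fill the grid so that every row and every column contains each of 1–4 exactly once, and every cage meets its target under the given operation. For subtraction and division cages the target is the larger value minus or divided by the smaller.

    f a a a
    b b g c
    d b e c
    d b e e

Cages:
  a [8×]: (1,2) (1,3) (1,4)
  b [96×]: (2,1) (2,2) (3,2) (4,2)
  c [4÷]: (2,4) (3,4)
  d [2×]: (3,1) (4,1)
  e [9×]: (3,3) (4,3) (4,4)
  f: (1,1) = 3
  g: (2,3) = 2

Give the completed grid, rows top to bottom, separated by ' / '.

F is a freebie, which forces (1,1) = 3.
The 4 cells of cage b must have product 96; hence (2,1) = 4.
Cage g is a single given cell, so (2,3) = 2.
4 is placed in row 2, which forces (2,4) = 1.
The 3 cells of cage e must have product 9, leaving (3,3) = 3.
Column 4 already has 1, so (3,4) = 4.
The 3 cells of cage e must have product 9; hence (4,3) = 1.
Cage e needs product 9, so (4,4) = 3.
The 3 cells of cage a must have product 8, so (1,2) = 1.
1 is placed in column 3, so (1,3) = 4.
4 is placed in column 4, leaving (1,4) = 2.
Row 2 now contains 2, which forces (2,2) = 3.
Cage d's pair has product 2; hence (3,1) = 1.
Row 3 now contains 4, which forces (3,2) = 2.
1 is placed in row 4, which forces (4,1) = 2.
Cage b needs product 96; hence (4,2) = 4.

3 1 4 2 / 4 3 2 1 / 1 2 3 4 / 2 4 1 3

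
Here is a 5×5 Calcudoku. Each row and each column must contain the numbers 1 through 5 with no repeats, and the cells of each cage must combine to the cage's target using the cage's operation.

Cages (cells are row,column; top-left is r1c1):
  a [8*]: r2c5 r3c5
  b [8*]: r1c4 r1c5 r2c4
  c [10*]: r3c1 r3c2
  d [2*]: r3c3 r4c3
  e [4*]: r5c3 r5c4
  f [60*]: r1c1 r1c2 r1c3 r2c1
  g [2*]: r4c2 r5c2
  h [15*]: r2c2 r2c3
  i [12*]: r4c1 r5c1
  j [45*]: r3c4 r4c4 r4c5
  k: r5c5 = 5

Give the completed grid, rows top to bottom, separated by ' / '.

5 4 3 2 1 / 1 3 5 4 2 / 2 5 1 3 4 / 4 1 2 5 3 / 3 2 4 1 5

Cage j needs product 45, so r3c4 = 3.
The 3 cells of cage j must have product 45, which forces r4c4 = 5.
Cage j has product 45; hence r4c5 = 3.
Cage k is a single given cell, leaving r5c5 = 5.
Row 4 already has 3; hence r4c1 = 4.
Cage i needs two cells with product 12, so r5c1 = 3.
The only place for 5 in row 1 is r1c1.
5 is placed in column 1, leaving r3c1 = 2.
Cage c's pair has product 10, so r3c2 = 5.
Row 3 now contains 2, leaving r3c3 = 1.
Row 3 now contains 2; hence r3c5 = 4.
1 is placed in column 3; hence r4c3 = 2.
1 is placed in column 3; hence r5c3 = 4.
4 is placed in row 5, so r5c4 = 1.
Cage f needs product 60; hence r1c2 = 4.
Column 3 already has 4, so r1c3 = 3.
4 is placed in row 1; hence r1c4 = 2.
Cage b needs product 8; hence r1c5 = 1.
Column 1 now contains 2; hence r2c1 = 1.
Column 2 now contains 5, so r2c2 = 3.
Cage h's pair has product 15; hence r2c3 = 5.
Column 4 now contains 2, which forces r2c4 = 4.
4 is placed in column 5, leaving r2c5 = 2.
Row 4 already has 2, so r4c2 = 1.
Row 5 now contains 1, so r5c2 = 2.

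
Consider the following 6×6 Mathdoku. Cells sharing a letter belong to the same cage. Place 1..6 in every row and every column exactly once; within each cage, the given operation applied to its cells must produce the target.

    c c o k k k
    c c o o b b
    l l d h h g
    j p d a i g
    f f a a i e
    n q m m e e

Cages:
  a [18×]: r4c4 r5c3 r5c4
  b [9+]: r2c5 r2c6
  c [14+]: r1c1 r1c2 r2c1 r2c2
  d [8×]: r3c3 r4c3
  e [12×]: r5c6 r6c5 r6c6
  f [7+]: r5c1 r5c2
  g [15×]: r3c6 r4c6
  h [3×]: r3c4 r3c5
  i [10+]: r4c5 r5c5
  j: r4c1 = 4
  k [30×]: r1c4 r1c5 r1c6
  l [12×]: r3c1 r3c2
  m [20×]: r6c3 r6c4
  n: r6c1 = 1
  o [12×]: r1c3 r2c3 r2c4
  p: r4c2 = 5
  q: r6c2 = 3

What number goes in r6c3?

Cage j is given, leaving r4c1 = 4.
Cage p is given, so r4c2 = 5.
Row 4 now contains 4, leaving r4c3 = 2.
Row 4 now contains 4, so r4c5 = 6.
Row 4 already has 5, so r4c6 = 3.
Column 5 already has 6, so r5c5 = 4.
Cage n is a single given cell, leaving r6c1 = 1.
Cage q is a single given cell, so r6c2 = 3.
Row 6 already has 3, leaving r6c5 = 2.
Column 3 already has 2, so r3c3 = 4.
Column 6 already has 3, leaving r3c6 = 5.
Row 4 now contains 3, so r4c4 = 1.
Cage e needs product 12, so r5c6 = 1.
Column 3 now contains 4, leaving r6c3 = 5.
Row 6 already has 5, leaving r6c4 = 4.
Cage e has product 12; hence r6c6 = 6.
6 is placed in column 6, so r1c6 = 2.
Cage o has product 12, which forces r2c4 = 2.
Cage b needs two cells with sum 9, leaving r2c5 = 5.
6 is placed in column 6; hence r2c6 = 4.
Column 4 now contains 1, leaving r3c4 = 3.
Cage h's pair has product 3, leaving r3c5 = 1.
Cage f needs two cells with sum 7; hence r5c1 = 5.
Row 5 now contains 1, leaving r5c2 = 2.
Column 4 already has 3, leaving r5c4 = 6.
Cage c needs sum 14, leaving r1c2 = 4.
Column 4 already has 3, so r1c4 = 5.
Column 5 already has 5; hence r1c5 = 3.
The 4 cells of cage c must have sum 14; hence r2c2 = 1.
1 is placed in row 2, so r2c3 = 6.
Cage l needs two cells with product 12, so r3c1 = 2.
Column 2 now contains 2, so r3c2 = 6.
Row 5 now contains 6, leaving r5c3 = 3.
3 is placed in row 1, leaving r1c1 = 6.
6 is placed in column 3, which forces r1c3 = 1.
6 is placed in row 2, leaving r2c1 = 3.
Filled in: 6 4 1 5 3 2 / 3 1 6 2 5 4 / 2 6 4 3 1 5 / 4 5 2 1 6 3 / 5 2 3 6 4 1 / 1 3 5 4 2 6.

5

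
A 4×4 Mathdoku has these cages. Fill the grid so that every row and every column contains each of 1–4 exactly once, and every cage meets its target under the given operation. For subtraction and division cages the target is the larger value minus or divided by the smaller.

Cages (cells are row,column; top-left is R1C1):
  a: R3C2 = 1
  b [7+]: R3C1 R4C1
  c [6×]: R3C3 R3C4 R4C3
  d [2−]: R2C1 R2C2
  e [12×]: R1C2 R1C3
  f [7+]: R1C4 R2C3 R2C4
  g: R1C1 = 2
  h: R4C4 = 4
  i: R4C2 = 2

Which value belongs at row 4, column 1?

3

Cage g is given; hence R1C1 = 2.
Cage a is a single given cell, so R3C2 = 1.
Cage i is given, leaving R4C2 = 2.
Cage h is given, which forces R4C4 = 4.
Cage d's pair has difference 2, leaving R2C1 = 1.
Cage d's pair has difference 2; hence R2C2 = 3.
Row 2 already has 3, leaving R2C3 = 4.
Row 2 already has 1, so R2C4 = 2.
Cage b's pair has sum 7, which forces R3C1 = 4.
Column 4 already has 2; hence R3C4 = 3.
Row 4 already has 4, which forces R4C1 = 3.
The 3 cells of cage c must have product 6, which forces R4C3 = 1.
Column 2 now contains 3, which forces R1C2 = 4.
4 is placed in column 3, leaving R1C3 = 3.
3 is placed in column 4, so R1C4 = 1.
Row 3 already has 3, which forces R3C3 = 2.
Completed grid: 2 4 3 1 / 1 3 4 2 / 4 1 2 3 / 3 2 1 4.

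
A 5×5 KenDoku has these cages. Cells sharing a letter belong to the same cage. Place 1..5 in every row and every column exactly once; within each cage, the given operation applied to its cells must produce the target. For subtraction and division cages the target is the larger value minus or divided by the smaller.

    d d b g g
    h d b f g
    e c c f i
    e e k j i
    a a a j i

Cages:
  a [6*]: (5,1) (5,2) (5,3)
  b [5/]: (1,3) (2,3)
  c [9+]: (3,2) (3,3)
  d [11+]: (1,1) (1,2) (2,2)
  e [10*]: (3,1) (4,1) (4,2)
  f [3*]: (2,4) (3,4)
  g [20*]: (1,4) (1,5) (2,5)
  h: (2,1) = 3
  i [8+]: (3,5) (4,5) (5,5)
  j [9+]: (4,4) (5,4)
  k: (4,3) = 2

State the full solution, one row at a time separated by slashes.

4 3 1 2 5 / 3 4 5 1 2 / 2 5 4 3 1 / 5 1 2 4 3 / 1 2 3 5 4

H is a freebie, leaving (2,1) = 3.
Row 2 already has 3, which forces (2,4) = 1.
Column 4 already has 1, so (3,4) = 3.
Cage k is given, leaving (4,3) = 2.
The two cells of cage b must have quotient 5, leaving (1,3) = 1.
Row 1 already has 1, leaving (1,5) = 5.
Row 2 now contains 1; hence (2,3) = 5.
Cage e has product 10, so (3,1) = 2.
Column 3 already has 5, so (3,3) = 4.
4 is placed in row 3; hence (3,5) = 1.
Column 1 now contains 2, leaving (5,1) = 1.
Column 3 now contains 1, which forces (5,3) = 3.
Column 1 now contains 2, which forces (1,1) = 4.
Cage d has sum 11, so (1,2) = 3.
Cage g needs product 20, leaving (1,4) = 2.
The 3 cells of cage d must have sum 11; hence (2,2) = 4.
The 3 cells of cage g must have product 20, so (2,5) = 2.
4 is placed in row 3, so (3,2) = 5.
1 is placed in column 1, so (4,1) = 5.
Cage e has product 10, which forces (4,2) = 1.
5 is placed in row 4; hence (4,4) = 4.
Cage i needs sum 8, which forces (4,5) = 3.
Row 5 already has 3, so (5,2) = 2.
4 is placed in column 4, leaving (5,4) = 5.
Cage i needs sum 8, leaving (5,5) = 4.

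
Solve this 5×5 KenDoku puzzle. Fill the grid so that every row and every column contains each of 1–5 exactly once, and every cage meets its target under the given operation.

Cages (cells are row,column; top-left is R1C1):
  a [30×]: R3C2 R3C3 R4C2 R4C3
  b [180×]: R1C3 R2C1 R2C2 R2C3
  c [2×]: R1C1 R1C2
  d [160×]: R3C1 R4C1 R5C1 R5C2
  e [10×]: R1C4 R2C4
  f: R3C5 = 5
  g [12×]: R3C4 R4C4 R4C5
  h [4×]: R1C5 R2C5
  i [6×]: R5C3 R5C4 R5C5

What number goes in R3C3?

Cage b has product 180; hence R1C3 = 3.
F is a freebie; hence R3C5 = 5.
Cage d has product 160, leaving R5C2 = 4.
In row 1, 4 can only go at R1C5, so R1C5 = 4.
4 is placed in column 5, leaving R2C5 = 1.
The only place for 5 in row 1 is R1C4.
Column 4 already has 5, leaving R2C4 = 2.
The 3 cells of cage g must have product 12, so R4C5 = 3.
Column 5 already has 3, leaving R5C5 = 2.
Cage a needs product 30, leaving R3C2 = 3.
Row 5 now contains 2, so R5C1 = 5.
Row 5 now contains 2, so R5C3 = 1.
Cage i has product 6, leaving R5C4 = 3.
Cage b has product 180; hence R2C1 = 3.
Column 2 now contains 3, which forces R2C2 = 5.
Cage b has product 180, which forces R2C3 = 4.
1 is placed in column 3, which forces R3C3 = 2.
Cage a needs product 30, leaving R4C2 = 1.
The 4 cells of cage a must have product 30, leaving R4C3 = 5.
1 is placed in row 4, which forces R4C4 = 4.
Cage c needs two cells with product 2, which forces R1C1 = 1.
1 is placed in column 2, so R1C2 = 2.
Row 3 already has 2, so R3C1 = 4.
Column 4 now contains 4, leaving R3C4 = 1.
Row 4 already has 4, leaving R4C1 = 2.
The full grid is 1 2 3 5 4 / 3 5 4 2 1 / 4 3 2 1 5 / 2 1 5 4 3 / 5 4 1 3 2.

2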